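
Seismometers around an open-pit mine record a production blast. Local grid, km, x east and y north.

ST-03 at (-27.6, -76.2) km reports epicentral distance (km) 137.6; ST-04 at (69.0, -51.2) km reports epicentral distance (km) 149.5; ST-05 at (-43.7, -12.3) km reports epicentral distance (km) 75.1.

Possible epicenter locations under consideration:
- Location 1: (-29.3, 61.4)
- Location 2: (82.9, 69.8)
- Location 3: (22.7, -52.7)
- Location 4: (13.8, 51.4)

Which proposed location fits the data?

Location 1

For each candidate, compare |candidate − station| to the reported distance:
Location 1: residuals ST-03 0.0, ST-04 0.0, ST-05 0.0 → max 0.0 km
Location 2: residuals ST-03 45.5, ST-04 27.7, ST-05 75.8 → max 75.8 km
Location 3: residuals ST-03 82.1, ST-04 103.2, ST-05 2.6 → max 103.2 km
Location 4: residuals ST-03 3.5, ST-04 33.0, ST-05 10.7 → max 33.0 km
Only Location 1 has all residuals ≈ 0.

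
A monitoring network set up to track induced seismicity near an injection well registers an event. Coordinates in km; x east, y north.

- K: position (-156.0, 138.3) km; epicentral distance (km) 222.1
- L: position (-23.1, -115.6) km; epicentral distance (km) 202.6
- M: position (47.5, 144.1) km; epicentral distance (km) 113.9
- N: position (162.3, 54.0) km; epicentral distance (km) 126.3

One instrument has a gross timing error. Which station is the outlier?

Solve using three stations at a time. Using K, M, N (subtract circle equations pairwise → linear system) gives (x, y) ≈ (38.2, 30.6).
Distances from that point to each station vs reported:
  K: calculated 222.1 vs reported 222.1 → residual 0.0 km
  L: calculated 158.6 vs reported 202.6 → residual 44.0 km
  M: calculated 113.9 vs reported 113.9 → residual 0.0 km
  N: calculated 126.3 vs reported 126.3 → residual 0.0 km
K, M, N are mutually consistent (residuals ≈ 0); L is off by 44.0 km.

L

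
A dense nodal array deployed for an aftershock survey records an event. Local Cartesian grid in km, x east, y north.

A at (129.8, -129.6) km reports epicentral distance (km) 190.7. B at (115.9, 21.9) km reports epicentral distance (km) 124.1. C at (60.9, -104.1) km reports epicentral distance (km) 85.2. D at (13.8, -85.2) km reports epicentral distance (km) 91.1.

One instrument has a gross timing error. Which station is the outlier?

C

Solve using three stations at a time. Using A, B, D (subtract circle equations pairwise → linear system) gives (x, y) ≈ (-6.7, 3.5).
Distances from that point to each station vs reported:
  A: calculated 190.7 vs reported 190.7 → residual 0.0 km
  B: calculated 124.0 vs reported 124.1 → residual 0.1 km
  C: calculated 127.1 vs reported 85.2 → residual 41.9 km
  D: calculated 91.0 vs reported 91.1 → residual 0.1 km
A, B, D are mutually consistent (residuals ≈ 0); C is off by 41.9 km.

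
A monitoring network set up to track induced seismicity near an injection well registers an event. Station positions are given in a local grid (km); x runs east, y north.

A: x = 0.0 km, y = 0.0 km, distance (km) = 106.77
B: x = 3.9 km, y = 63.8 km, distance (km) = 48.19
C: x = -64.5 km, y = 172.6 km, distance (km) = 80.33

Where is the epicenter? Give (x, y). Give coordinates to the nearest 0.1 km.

-21.9 km east, 104.5 km north

Circle about each station: x² + y² = 106.77²; (x − 3.9)² + (y − 63.8)² = 48.19²; (x + 64.5)² + (y − 172.6)² = 80.33².
Subtracting the A equation from the B and C equations removes the quadratic terms:
7.8 x + 127.6 y = 13163.21
-129.0 x + 345.2 y = 38897.93
Solving the 2×2 system: x ≈ -21.9, y ≈ 104.5 km.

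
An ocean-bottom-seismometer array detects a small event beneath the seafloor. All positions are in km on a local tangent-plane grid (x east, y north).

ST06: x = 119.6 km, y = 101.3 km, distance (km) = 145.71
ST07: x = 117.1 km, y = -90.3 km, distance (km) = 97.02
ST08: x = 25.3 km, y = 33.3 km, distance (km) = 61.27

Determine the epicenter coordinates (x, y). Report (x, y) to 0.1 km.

Circle about each station: (x − 119.6)² + (y − 101.3)² = 145.71²; (x − 117.1)² + (y + 90.3)² = 97.02²; (x − 25.3)² + (y − 33.3)² = 61.27².
Subtracting the ST06 equation from the ST07 and ST08 equations removes the quadratic terms:
-5.0 x − 383.2 y = 9119.17
-188.6 x − 136.0 y = -5339.48
Solving the 2×2 system: x ≈ 45.9, y ≈ -24.4 km.
Check against ST06 (with the unrounded x, y): √((x − 119.6)²+(y − 101.3)²) = 145.71 ≈ 145.71 km. ✓

x ≈ 45.9 km, y ≈ -24.4 km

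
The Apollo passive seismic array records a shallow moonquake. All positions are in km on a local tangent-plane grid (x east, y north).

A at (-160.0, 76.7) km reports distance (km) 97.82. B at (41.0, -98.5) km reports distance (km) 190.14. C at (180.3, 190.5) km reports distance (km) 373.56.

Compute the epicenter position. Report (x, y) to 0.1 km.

-130.6 km east, -16.6 km north

Circle about each station: (x + 160.0)² + (y − 76.7)² = 97.82²; (x − 41.0)² + (y + 98.5)² = 190.14²; (x − 180.3)² + (y − 190.5)² = 373.56².
Subtracting pairs of circle equations eliminates x²+y² and gives linear equations (the radical axes):
402.0 x − 350.4 y = -46684.11
680.6 x + 227.6 y = -92662.87
Solving the 2×2 system: x ≈ -130.6, y ≈ -16.6 km.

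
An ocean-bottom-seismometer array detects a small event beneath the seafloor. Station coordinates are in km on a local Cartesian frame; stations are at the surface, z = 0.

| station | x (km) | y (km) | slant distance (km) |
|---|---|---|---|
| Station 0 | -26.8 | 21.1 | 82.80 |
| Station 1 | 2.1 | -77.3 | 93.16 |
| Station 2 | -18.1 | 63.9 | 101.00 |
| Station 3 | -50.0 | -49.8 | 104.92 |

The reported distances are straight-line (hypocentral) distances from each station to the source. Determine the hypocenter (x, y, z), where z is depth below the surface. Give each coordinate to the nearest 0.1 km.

Each station gives a sphere (x−x_i)² + (y−y_i)² + z² = d_i² (stations at z=0).
Subtracting the Station 0 sphere from Station 1 and Station 2: z² cancels, leaving linear equations in x and y:
57.8 x − 196.8 y = 2993.30
17.4 x + 85.6 y = -97.79
Solving: x ≈ 28.306, y ≈ -6.896 km (keep extra digits for the depth step; rounded: 28.3, -6.9).
Then from the Station 0 sphere: z² = 82.80² − (x + 26.8)² − (y − 21.1)² with x = 28.306, y = -6.896, so z ≈ 55.094 ≈ 55.1 km.

x ≈ 28.3 km, y ≈ -6.9 km, depth ≈ 55.1 km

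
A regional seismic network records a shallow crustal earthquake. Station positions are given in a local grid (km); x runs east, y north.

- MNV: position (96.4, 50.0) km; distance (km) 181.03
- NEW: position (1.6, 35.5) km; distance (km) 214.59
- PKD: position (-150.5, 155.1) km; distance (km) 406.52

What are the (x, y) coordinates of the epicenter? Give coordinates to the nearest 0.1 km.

144.6 km east, -124.5 km north

Circle about each station: (x − 96.4)² + (y − 50.0)² = 181.03²; (x − 1.6)² + (y − 35.5)² = 214.59²; (x + 150.5)² + (y − 155.1)² = 406.52².
Subtracting pairs of circle equations eliminates x²+y² and gives linear equations (the radical axes):
-189.6 x − 29.0 y = -23807.16
-493.8 x + 210.2 y = -97573.35
Solving the 2×2 system: x ≈ 144.6, y ≈ -124.5 km.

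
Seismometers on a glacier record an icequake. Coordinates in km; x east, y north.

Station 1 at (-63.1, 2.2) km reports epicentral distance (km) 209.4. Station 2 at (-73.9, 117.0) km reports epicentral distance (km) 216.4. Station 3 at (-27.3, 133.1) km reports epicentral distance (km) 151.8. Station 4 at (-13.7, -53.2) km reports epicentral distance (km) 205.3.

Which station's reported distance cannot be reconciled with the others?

Station 2

Solve using three stations at a time. Using Station 1, Station 3, Station 4 (subtract circle equations pairwise → linear system) gives (x, y) ≈ (121.3, 101.6).
Distances from that point to each station vs reported:
  Station 1: calculated 209.5 vs reported 209.4 → residual 0.1 km
  Station 2: calculated 195.8 vs reported 216.4 → residual 20.6 km
  Station 3: calculated 151.9 vs reported 151.8 → residual 0.1 km
  Station 4: calculated 205.4 vs reported 205.3 → residual 0.1 km
Station 1, Station 3, Station 4 are mutually consistent (residuals ≈ 0); Station 2 is off by 20.6 km.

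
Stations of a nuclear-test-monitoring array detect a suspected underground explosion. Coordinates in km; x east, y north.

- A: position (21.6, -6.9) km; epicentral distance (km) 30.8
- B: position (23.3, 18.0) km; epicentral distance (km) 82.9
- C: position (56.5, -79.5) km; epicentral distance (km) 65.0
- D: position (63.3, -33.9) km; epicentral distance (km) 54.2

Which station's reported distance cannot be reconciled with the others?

B

Solve using three stations at a time. Using A, C, D (subtract circle equations pairwise → linear system) gives (x, y) ≈ (9.1, -35.0).
Distances from that point to each station vs reported:
  A: calculated 30.8 vs reported 30.8 → residual 0.0 km
  B: calculated 54.9 vs reported 82.9 → residual 28.0 km
  C: calculated 65.0 vs reported 65.0 → residual 0.0 km
  D: calculated 54.2 vs reported 54.2 → residual 0.0 km
A, C, D are mutually consistent (residuals ≈ 0); B is off by 28.0 km.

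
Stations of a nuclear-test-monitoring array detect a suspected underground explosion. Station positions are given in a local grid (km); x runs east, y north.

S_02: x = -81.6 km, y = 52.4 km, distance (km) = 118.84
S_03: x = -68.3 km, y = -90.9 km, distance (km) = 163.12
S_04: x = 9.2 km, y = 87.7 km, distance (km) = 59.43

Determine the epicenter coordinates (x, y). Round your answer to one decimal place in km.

(35.9, 34.6)

Circle about each station: (x + 81.6)² + (y − 52.4)² = 118.84²; (x + 68.3)² + (y + 90.9)² = 163.12²; (x − 9.2)² + (y − 87.7)² = 59.43².
Subtracting the S_02 equation from the S_03 and S_04 equations removes the quadratic terms:
26.6 x − 286.6 y = -8961.81
181.6 x + 70.6 y = 8962.63
Solving the 2×2 system: x ≈ 35.9, y ≈ 34.6 km.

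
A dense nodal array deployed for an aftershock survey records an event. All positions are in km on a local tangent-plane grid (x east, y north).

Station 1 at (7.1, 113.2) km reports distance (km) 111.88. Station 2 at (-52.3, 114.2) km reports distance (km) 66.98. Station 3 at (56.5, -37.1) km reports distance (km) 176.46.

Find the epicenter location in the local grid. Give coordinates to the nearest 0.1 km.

(-91.1, 59.6)

Circle about each station: (x − 7.1)² + (y − 113.2)² = 111.88²; (x + 52.3)² + (y − 114.2)² = 66.98²; (x − 56.5)² + (y + 37.1)² = 176.46².
Subtracting pairs of circle equations eliminates x²+y² and gives linear equations (the radical axes):
-118.8 x + 2.0 y = 10943.09
98.8 x − 300.6 y = -26916.99
Solving the 2×2 system: x ≈ -91.1, y ≈ 59.6 km.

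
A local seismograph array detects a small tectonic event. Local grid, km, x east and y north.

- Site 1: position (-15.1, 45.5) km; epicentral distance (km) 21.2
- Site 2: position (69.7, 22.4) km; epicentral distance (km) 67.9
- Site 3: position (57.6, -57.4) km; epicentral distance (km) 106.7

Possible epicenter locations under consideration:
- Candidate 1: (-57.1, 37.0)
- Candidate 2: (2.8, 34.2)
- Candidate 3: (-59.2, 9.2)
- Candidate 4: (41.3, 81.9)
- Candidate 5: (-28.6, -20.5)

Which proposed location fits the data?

Candidate 2

For each candidate, compare |candidate − station| to the reported distance:
Candidate 1: residuals Site 1 21.7, Site 2 59.7, Site 3 41.9 → max 59.7 km
Candidate 2: residuals Site 1 0.0, Site 2 0.0, Site 3 0.0 → max 0.0 km
Candidate 3: residuals Site 1 35.9, Site 2 61.7, Site 3 27.8 → max 61.7 km
Candidate 4: residuals Site 1 45.9, Site 2 2.0, Site 3 33.6 → max 45.9 km
Candidate 5: residuals Site 1 46.2, Site 2 39.4, Site 3 12.9 → max 46.2 km
Only Candidate 2 has all residuals ≈ 0.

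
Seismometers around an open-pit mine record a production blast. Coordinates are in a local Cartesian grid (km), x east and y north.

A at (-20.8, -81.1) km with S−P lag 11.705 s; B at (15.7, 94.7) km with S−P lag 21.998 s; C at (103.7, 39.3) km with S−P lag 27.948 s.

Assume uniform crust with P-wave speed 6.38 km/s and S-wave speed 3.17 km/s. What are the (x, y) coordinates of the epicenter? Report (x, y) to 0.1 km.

Distance from S−P lag: d = Δt · v_P v_S / (v_P − v_S) = Δt · (6.38·3.17)/(6.38−3.17) ≈ 6.3005·Δt.
So d_A = 73.75, d_B = 138.60, d_C = 176.09 km.
Circle about each station: (x + 20.8)² + (y + 81.1)² = 73.75²; (x − 15.7)² + (y − 94.7)² = 138.60²; (x − 103.7)² + (y − 39.3)² = 176.09².
Subtracting pairs of circle equations eliminates x²+y² and gives linear equations (the radical axes):
73.0 x + 351.6 y = -11566.17
249.0 x + 240.8 y = -20280.30
Solving the 2×2 system: x ≈ -62.1, y ≈ -20.0 km.

-62.1 km east, -20.0 km north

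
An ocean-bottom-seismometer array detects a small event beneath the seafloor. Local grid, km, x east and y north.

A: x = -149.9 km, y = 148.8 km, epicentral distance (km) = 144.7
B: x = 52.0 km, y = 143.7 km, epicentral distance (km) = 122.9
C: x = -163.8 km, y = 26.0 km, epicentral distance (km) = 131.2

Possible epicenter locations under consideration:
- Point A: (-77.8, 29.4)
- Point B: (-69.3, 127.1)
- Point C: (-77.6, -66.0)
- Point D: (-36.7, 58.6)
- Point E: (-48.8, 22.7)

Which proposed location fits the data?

For each candidate, compare |candidate − station| to the reported distance:
Point A: residuals A 5.2, B 50.1, C 45.1 → max 50.1 km
Point B: residuals A 61.2, B 0.5, C 7.2 → max 61.2 km
Point C: residuals A 81.9, B 123.6, C 5.1 → max 123.6 km
Point D: residuals A 0.0, B 0.0, C 0.0 → max 0.0 km
Point E: residuals A 16.9, B 34.6, C 16.2 → max 34.6 km
Only Point D has all residuals ≈ 0.

Point D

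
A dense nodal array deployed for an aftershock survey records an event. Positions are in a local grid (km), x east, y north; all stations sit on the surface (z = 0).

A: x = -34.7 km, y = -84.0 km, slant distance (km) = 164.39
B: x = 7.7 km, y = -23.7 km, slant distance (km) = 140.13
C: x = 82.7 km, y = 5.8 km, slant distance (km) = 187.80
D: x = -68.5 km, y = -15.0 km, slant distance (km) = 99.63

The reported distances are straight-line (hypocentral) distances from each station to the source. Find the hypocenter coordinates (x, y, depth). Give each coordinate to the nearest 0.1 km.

x ≈ -85.3 km, y ≈ 57.9 km, depth ≈ 65.8 km

Each station gives a sphere (x−x_i)² + (y−y_i)² + z² = d_i² (stations at z=0).
Subtracting the A sphere from B and C: z² cancels, leaving linear equations in x and y:
84.8 x + 120.6 y = -251.45
234.8 x + 179.6 y = -9631.93
Solving: x ≈ -85.311, y ≈ 57.902 km (keep extra digits for the depth step; rounded: -85.3, 57.9).
Then from the A sphere: z² = 164.39² − (x + 34.7)² − (y + 84.0)² with x = -85.311, y = 57.902, so z ≈ 65.776 ≈ 65.8 km.
Check against D (with the unrounded solution): distance 99.62 ≈ 99.63 km. ✓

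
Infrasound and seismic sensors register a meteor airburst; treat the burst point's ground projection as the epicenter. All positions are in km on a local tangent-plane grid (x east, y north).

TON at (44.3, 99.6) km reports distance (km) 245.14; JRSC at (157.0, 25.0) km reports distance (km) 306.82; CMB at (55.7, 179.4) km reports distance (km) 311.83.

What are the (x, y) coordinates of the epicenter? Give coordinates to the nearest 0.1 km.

-135.8 km east, -66.7 km north

Circle about each station: (x − 44.3)² + (y − 99.6)² = 245.14²; (x − 157.0)² + (y − 25.0)² = 306.82²; (x − 55.7)² + (y − 179.4)² = 311.83².
Subtracting the TON equation from the JRSC and CMB equations removes the quadratic terms:
225.4 x − 149.2 y = -20653.54
22.8 x + 159.6 y = -13740.13
Solving the 2×2 system: x ≈ -135.8, y ≈ -66.7 km.
Check against TON (with the unrounded x, y): √((x − 44.3)²+(y − 99.6)²) = 245.12 ≈ 245.14 km. ✓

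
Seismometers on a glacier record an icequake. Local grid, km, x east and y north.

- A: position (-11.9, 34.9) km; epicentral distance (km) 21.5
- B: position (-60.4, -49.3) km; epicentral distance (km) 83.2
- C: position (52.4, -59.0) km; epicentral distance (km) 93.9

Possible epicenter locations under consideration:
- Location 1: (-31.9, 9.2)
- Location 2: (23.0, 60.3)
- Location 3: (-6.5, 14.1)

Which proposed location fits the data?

For each candidate, compare |candidate − station| to the reported distance:
Location 1: residuals A 11.1, B 18.1, C 14.5 → max 18.1 km
Location 2: residuals A 21.7, B 54.5, C 29.0 → max 54.5 km
Location 3: residuals A 0.0, B 0.0, C 0.0 → max 0.0 km
Only Location 3 has all residuals ≈ 0.

Location 3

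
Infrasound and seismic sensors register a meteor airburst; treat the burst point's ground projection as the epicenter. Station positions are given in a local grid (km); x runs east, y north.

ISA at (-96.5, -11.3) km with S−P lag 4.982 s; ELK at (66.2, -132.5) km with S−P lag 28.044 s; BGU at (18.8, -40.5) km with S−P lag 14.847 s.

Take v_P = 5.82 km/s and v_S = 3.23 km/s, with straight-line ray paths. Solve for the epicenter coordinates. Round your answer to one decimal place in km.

Distance from S−P lag: d = Δt · v_P v_S / (v_P − v_S) = Δt · (5.82·3.23)/(5.82−3.23) ≈ 7.2581·Δt.
So d_ISA = 36.16, d_ELK = 203.55, d_BGU = 107.76 km.
Circle about each station: (x + 96.5)² + (y + 11.3)² = 36.16²; (x − 66.2)² + (y + 132.5)² = 203.55²; (x − 18.8)² + (y + 40.5)² = 107.76².
Subtracting pairs of circle equations eliminates x²+y² and gives linear equations (the radical axes):
325.4 x − 242.4 y = -27626.31
230.6 x − 58.4 y = -17750.92
Solving the 2×2 system: x ≈ -72.9, y ≈ 16.1 km.
Check against ISA (with the unrounded x, y): √((x + 96.5)²+(y + 11.3)²) = 36.17 ≈ 36.16 km. ✓

-72.9 km east, 16.1 km north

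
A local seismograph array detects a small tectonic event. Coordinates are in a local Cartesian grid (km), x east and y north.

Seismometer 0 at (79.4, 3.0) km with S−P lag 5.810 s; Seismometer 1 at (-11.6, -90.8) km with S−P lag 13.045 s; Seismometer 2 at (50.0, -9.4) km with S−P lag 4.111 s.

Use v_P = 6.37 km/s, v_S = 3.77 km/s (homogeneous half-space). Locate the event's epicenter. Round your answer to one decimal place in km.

(29.4, 22.5)

Distance from S−P lag: d = Δt · v_P v_S / (v_P − v_S) = Δt · (6.37·3.77)/(6.37−3.77) ≈ 9.2365·Δt.
So d_Seismometer 0 = 53.66, d_Seismometer 1 = 120.49, d_Seismometer 2 = 37.97 km.
Circle about each station: (x − 79.4)² + (y − 3.0)² = 53.66²; (x + 11.6)² + (y + 90.8)² = 120.49²; (x − 50.0)² + (y + 9.4)² = 37.97².
Subtracting the Seismometer 0 equation from the Seismometer 1 and Seismometer 2 equations removes the quadratic terms:
-182.0 x − 187.6 y = -9572.60
-58.8 x − 24.8 y = -2287.33
Solving the 2×2 system: x ≈ 29.4, y ≈ 22.5 km.
Check against Seismometer 0 (with the unrounded x, y): √((x − 79.4)²+(y − 3.0)²) = 53.65 ≈ 53.66 km. ✓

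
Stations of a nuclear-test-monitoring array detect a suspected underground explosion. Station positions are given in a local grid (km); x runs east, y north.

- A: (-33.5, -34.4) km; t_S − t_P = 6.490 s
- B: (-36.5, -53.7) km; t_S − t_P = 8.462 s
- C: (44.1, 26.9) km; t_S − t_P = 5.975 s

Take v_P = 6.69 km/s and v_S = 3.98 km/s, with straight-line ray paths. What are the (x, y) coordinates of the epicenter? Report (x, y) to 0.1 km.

(-14.6, 26.5)

Distance from S−P lag: d = Δt · v_P v_S / (v_P − v_S) = Δt · (6.69·3.98)/(6.69−3.98) ≈ 9.8252·Δt.
So d_A = 63.77, d_B = 83.14, d_C = 58.71 km.
Circle about each station: (x + 33.5)² + (y + 34.4)² = 63.77²; (x + 36.5)² + (y + 53.7)² = 83.14²; (x − 44.1)² + (y − 26.9)² = 58.71².
Subtracting pairs of circle equations eliminates x²+y² and gives linear equations (the radical axes):
-6.0 x − 38.6 y = -935.32
155.2 x + 122.6 y = 982.56
Solving the 2×2 system: x ≈ -14.6, y ≈ 26.5 km.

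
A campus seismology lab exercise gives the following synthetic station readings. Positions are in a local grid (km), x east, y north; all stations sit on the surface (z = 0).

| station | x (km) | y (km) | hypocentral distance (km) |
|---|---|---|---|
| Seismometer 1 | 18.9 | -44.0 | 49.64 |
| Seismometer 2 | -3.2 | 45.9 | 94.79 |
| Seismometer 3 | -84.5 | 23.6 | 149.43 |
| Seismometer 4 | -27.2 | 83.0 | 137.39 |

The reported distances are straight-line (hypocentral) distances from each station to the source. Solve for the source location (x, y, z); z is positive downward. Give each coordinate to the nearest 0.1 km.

x ≈ 54.3 km, y ≈ -23.9 km, depth ≈ 28.4 km

Each station gives a sphere (x−x_i)² + (y−y_i)² + z² = d_i² (stations at z=0).
Subtracting the Seismometer 1 sphere from Seismometer 2 and Seismometer 3: z² cancels, leaving linear equations in x and y:
-44.2 x + 179.8 y = -6697.17
-206.8 x + 135.2 y = -14461.20
Solving: x ≈ 54.304, y ≈ -23.898 km (keep extra digits for the depth step; rounded: 54.3, -23.9).
Then from the Seismometer 1 sphere: z² = 49.64² − (x − 18.9)² − (y + 44.0)² with x = 54.304, y = -23.898, so z ≈ 28.401 ≈ 28.4 km.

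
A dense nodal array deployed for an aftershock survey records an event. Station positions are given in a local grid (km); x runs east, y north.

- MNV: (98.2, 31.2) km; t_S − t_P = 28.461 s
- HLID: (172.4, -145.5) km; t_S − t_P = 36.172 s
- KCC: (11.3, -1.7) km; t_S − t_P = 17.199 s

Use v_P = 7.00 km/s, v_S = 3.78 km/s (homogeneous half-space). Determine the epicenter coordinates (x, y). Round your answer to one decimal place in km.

-114.2 km east, -66.7 km north

Distance from S−P lag: d = Δt · v_P v_S / (v_P − v_S) = Δt · (7.00·3.78)/(7.00−3.78) ≈ 8.2174·Δt.
So d_MNV = 233.88, d_HLID = 297.24, d_KCC = 141.33 km.
Circle about each station: (x − 98.2)² + (y − 31.2)² = 233.88²; (x − 172.4)² + (y + 145.5)² = 297.24²; (x − 11.3)² + (y + 1.7)² = 141.33².
Subtracting pairs of circle equations eliminates x²+y² and gives linear equations (the radical axes):
148.4 x − 353.4 y = 6623.57
-173.8 x − 65.8 y = 24239.59
Solving the 2×2 system: x ≈ -114.2, y ≈ -66.7 km.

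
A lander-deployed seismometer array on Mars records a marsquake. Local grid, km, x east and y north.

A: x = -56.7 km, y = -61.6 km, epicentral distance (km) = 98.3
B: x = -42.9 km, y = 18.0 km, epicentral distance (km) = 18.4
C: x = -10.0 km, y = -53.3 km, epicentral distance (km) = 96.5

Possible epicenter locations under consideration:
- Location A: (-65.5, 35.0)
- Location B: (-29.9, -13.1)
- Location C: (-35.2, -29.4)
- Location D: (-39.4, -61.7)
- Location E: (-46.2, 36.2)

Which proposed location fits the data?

Location E

For each candidate, compare |candidate − station| to the reported distance:
Location A: residuals A 1.3, B 9.9, C 7.8 → max 9.9 km
Location B: residuals A 42.9, B 15.3, C 51.6 → max 51.6 km
Location C: residuals A 59.6, B 29.6, C 61.8 → max 61.8 km
Location D: residuals A 81.0, B 61.4, C 65.9 → max 81.0 km
Location E: residuals A 0.1, B 0.1, C 0.0 → max 0.1 km
Only Location E has all residuals ≈ 0.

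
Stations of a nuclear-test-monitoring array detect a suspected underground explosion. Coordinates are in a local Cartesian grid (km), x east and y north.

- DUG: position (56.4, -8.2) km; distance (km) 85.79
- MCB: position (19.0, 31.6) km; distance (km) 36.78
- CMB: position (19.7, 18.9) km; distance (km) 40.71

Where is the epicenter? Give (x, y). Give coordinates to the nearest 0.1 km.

-17.6 km east, 35.2 km north

Circle about each station: (x − 56.4)² + (y + 8.2)² = 85.79²; (x − 19.0)² + (y − 31.6)² = 36.78²; (x − 19.7)² + (y − 18.9)² = 40.71².
Subtracting pairs of circle equations eliminates x²+y² and gives linear equations (the radical axes):
-74.8 x + 79.6 y = 4118.52
-73.4 x + 54.2 y = 3199.72
Solving the 2×2 system: x ≈ -17.6, y ≈ 35.2 km.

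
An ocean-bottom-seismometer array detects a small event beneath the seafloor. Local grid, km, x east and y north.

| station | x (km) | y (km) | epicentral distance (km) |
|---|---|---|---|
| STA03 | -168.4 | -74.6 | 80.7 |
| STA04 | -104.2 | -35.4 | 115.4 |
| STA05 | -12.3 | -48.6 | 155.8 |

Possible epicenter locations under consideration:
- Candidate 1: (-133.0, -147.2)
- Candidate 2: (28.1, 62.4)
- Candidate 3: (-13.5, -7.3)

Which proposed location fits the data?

Candidate 1

For each candidate, compare |candidate − station| to the reported distance:
Candidate 1: residuals STA03 0.1, STA04 0.0, STA05 0.1 → max 0.1 km
Candidate 2: residuals STA03 158.8, STA04 49.1, STA05 37.7 → max 158.8 km
Candidate 3: residuals STA03 88.2, STA04 20.4, STA05 114.5 → max 114.5 km
Only Candidate 1 has all residuals ≈ 0.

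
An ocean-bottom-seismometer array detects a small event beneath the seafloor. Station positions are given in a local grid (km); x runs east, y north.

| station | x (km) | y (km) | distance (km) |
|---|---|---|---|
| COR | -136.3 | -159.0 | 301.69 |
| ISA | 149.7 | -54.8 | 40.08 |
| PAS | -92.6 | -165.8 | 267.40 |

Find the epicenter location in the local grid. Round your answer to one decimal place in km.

Circle about each station: (x + 136.3)² + (y + 159.0)² = 301.69²; (x − 149.7)² + (y + 54.8)² = 40.08²; (x + 92.6)² + (y + 165.8)² = 267.40².
Subtracting pairs of circle equations eliminates x²+y² and gives linear equations (the radical axes):
572.0 x + 208.4 y = 70964.89
87.4 x − 13.6 y = 11719.81
Solving the 2×2 system: x ≈ 131.1, y ≈ -19.3 km.

(131.1, -19.3)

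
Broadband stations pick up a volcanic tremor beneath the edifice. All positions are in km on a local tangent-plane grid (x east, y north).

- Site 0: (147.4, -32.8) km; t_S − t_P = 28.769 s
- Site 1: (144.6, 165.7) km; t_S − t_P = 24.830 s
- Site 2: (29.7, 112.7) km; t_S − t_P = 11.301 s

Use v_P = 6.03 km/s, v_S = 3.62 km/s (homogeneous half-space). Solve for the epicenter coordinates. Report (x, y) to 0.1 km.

x ≈ -72.5 km, y ≈ 107.0 km

Distance from S−P lag: d = Δt · v_P v_S / (v_P − v_S) = Δt · (6.03·3.62)/(6.03−3.62) ≈ 9.0575·Δt.
So d_Site 0 = 260.58, d_Site 1 = 224.90, d_Site 2 = 102.36 km.
Circle about each station: (x − 147.4)² + (y + 32.8)² = 260.58²; (x − 144.6)² + (y − 165.7)² = 224.90²; (x − 29.7)² + (y − 112.7)² = 102.36².
Subtracting the Site 0 equation from the Site 1 and Site 2 equations removes the quadratic terms:
-5.6 x + 397.0 y = 42884.98
-235.4 x + 291.0 y = 48205.15
Solving the 2×2 system: x ≈ -72.5, y ≈ 107.0 km.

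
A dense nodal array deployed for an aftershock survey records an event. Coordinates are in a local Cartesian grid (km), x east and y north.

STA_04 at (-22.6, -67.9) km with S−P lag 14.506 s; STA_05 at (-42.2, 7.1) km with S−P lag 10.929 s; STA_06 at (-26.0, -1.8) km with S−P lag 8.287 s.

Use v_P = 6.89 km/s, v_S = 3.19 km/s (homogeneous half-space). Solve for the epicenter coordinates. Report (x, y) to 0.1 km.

Distance from S−P lag: d = Δt · v_P v_S / (v_P − v_S) = Δt · (6.89·3.19)/(6.89−3.19) ≈ 5.9403·Δt.
So d_STA_04 = 86.17, d_STA_05 = 64.92, d_STA_06 = 49.23 km.
Circle about each station: (x + 22.6)² + (y + 67.9)² = 86.17²; (x + 42.2)² + (y − 7.1)² = 64.92²; (x + 26.0)² + (y + 1.8)² = 49.23².
Subtracting the STA_04 equation from the STA_05 and STA_06 equations removes the quadratic terms:
-39.2 x + 150.0 y = -79.26
-6.8 x + 132.2 y = 559.75
Solving the 2×2 system: x ≈ 22.7, y ≈ 5.4 km.
Check against STA_04 (with the unrounded x, y): √((x + 22.6)²+(y + 67.9)²) = 86.16 ≈ 86.17 km. ✓

x ≈ 22.7 km, y ≈ 5.4 km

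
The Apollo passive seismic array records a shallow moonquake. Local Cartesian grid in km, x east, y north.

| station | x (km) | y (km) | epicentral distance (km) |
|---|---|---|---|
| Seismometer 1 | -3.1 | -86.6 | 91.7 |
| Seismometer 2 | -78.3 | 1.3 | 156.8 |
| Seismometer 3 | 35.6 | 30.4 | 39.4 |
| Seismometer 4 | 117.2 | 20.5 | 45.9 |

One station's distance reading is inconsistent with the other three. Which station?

Solve using three stations at a time. Using Seismometer 2, Seismometer 3, Seismometer 4 (subtract circle equations pairwise → linear system) gives (x, y) ≈ (74.4, 36.9).
Distances from that point to each station vs reported:
  Seismometer 1: calculated 145.8 vs reported 91.7 → residual 54.1 km
  Seismometer 2: calculated 156.8 vs reported 156.8 → residual 0.0 km
  Seismometer 3: calculated 39.3 vs reported 39.4 → residual 0.1 km
  Seismometer 4: calculated 45.8 vs reported 45.9 → residual 0.1 km
Seismometer 2, Seismometer 3, Seismometer 4 are mutually consistent (residuals ≈ 0); Seismometer 1 is off by 54.1 km.

Seismometer 1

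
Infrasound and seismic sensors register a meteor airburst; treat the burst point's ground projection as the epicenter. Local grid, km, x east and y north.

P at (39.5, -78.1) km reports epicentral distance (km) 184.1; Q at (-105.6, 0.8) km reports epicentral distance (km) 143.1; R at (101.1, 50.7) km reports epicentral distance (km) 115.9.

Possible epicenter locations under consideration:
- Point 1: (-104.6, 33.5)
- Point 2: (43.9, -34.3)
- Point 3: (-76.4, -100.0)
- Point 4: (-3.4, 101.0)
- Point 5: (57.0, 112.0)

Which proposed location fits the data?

Point 4

For each candidate, compare |candidate − station| to the reported distance:
Point 1: residuals P 1.8, Q 110.4, R 90.5 → max 110.4 km
Point 2: residuals P 140.1, Q 10.5, R 13.4 → max 140.1 km
Point 3: residuals P 66.1, Q 38.2, R 116.9 → max 116.9 km
Point 4: residuals P 0.1, Q 0.0, R 0.1 → max 0.1 km
Point 5: residuals P 6.8, Q 53.9, R 40.4 → max 53.9 km
Only Point 4 has all residuals ≈ 0.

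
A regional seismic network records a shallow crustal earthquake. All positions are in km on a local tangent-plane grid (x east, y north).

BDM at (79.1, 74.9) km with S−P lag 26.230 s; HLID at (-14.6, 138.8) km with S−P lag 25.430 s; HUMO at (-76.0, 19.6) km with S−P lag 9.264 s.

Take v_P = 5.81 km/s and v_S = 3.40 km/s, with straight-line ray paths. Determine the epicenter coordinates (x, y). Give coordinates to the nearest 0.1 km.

Distance from S−P lag: d = Δt · v_P v_S / (v_P − v_S) = Δt · (5.81·3.40)/(5.81−3.40) ≈ 8.1967·Δt.
So d_BDM = 215.00, d_HLID = 208.44, d_HUMO = 75.93 km.
Circle about each station: (x − 79.1)² + (y − 74.9)² = 215.00²; (x + 14.6)² + (y − 138.8)² = 208.44²; (x + 76.0)² + (y − 19.6)² = 75.93².
Subtracting the BDM equation from the HLID and HUMO equations removes the quadratic terms:
-187.4 x + 127.8 y = 10389.55
-310.2 x − 110.6 y = 34752.98
Solving the 2×2 system: x ≈ -92.6, y ≈ -54.5 km.
Check against BDM (with the unrounded x, y): √((x − 79.1)²+(y − 74.9)²) = 215.00 ≈ 215.00 km. ✓

(-92.6, -54.5)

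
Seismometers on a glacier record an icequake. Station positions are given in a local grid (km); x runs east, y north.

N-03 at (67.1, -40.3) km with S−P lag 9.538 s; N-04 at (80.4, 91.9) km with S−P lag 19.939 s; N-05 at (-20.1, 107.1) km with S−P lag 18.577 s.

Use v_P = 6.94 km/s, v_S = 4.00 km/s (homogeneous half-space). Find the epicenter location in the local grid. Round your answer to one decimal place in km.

-18.5 km east, -68.3 km north

Distance from S−P lag: d = Δt · v_P v_S / (v_P − v_S) = Δt · (6.94·4.00)/(6.94−4.00) ≈ 9.4422·Δt.
So d_N-03 = 90.06, d_N-04 = 188.27, d_N-05 = 175.41 km.
Circle about each station: (x − 67.1)² + (y + 40.3)² = 90.06²; (x − 80.4)² + (y − 91.9)² = 188.27²; (x + 20.1)² + (y − 107.1)² = 175.41².
Subtracting pairs of circle equations eliminates x²+y² and gives linear equations (the radical axes):
26.6 x + 264.4 y = -18551.52
-174.4 x + 294.8 y = -16909.94
Solving the 2×2 system: x ≈ -18.5, y ≈ -68.3 km.
Check against N-03 (with the unrounded x, y): √((x − 67.1)²+(y + 40.3)²) = 90.06 ≈ 90.06 km. ✓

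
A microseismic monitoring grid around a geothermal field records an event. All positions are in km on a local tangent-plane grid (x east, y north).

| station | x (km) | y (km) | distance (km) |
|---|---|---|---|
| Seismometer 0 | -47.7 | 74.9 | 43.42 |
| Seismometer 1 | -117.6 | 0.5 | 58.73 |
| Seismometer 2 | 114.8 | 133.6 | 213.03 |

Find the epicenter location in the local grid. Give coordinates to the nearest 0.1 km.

Circle about each station: (x + 47.7)² + (y − 74.9)² = 43.42²; (x + 117.6)² + (y − 0.5)² = 58.73²; (x − 114.8)² + (y − 133.6)² = 213.03².
Subtracting pairs of circle equations eliminates x²+y² and gives linear equations (the radical axes):
-139.8 x − 148.8 y = 4380.79
325.0 x + 117.4 y = -20353.78
Solving the 2×2 system: x ≈ -78.7, y ≈ 44.5 km.
Check against Seismometer 0 (with the unrounded x, y): √((x + 47.7)²+(y − 74.9)²) = 43.42 ≈ 43.42 km. ✓

x ≈ -78.7 km, y ≈ 44.5 km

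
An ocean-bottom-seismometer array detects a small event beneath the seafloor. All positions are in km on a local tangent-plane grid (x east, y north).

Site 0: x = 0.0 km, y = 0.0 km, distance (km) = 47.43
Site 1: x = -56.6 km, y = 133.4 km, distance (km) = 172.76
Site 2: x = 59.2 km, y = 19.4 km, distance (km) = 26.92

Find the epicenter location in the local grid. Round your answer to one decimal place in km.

Circle about each station: x² + y² = 47.43²; (x + 56.6)² + (y − 133.4)² = 172.76²; (x − 59.2)² + (y − 19.4)² = 26.92².
Subtracting the Site 0 equation from the Site 1 and Site 2 equations removes the quadratic terms:
-113.2 x + 266.8 y = -6597.29
118.4 x + 38.8 y = 5405.92
Solving the 2×2 system: x ≈ 47.2, y ≈ -4.7 km.

x ≈ 47.2 km, y ≈ -4.7 km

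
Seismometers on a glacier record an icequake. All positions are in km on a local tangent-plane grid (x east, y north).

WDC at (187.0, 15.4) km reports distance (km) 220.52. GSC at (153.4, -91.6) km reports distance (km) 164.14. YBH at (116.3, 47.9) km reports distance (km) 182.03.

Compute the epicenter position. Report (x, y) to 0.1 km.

-10.5 km east, -82.7 km north

Circle about each station: (x − 187.0)² + (y − 15.4)² = 220.52²; (x − 153.4)² + (y + 91.6)² = 164.14²; (x − 116.3)² + (y − 47.9)² = 182.03².
Subtracting pairs of circle equations eliminates x²+y² and gives linear equations (the radical axes):
-67.2 x − 214.0 y = 18403.09
-141.4 x + 65.0 y = -3891.91
Solving the 2×2 system: x ≈ -10.5, y ≈ -82.7 km.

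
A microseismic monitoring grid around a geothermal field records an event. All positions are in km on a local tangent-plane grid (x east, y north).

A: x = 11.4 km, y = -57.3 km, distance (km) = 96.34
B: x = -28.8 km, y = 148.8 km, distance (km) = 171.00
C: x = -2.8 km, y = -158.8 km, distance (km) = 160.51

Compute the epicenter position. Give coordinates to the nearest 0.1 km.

Circle about each station: (x − 11.4)² + (y + 57.3)² = 96.34²; (x + 28.8)² + (y − 148.8)² = 171.00²; (x + 2.8)² + (y + 158.8)² = 160.51².
Subtracting pairs of circle equations eliminates x²+y² and gives linear equations (the radical axes):
-80.4 x + 412.2 y = -401.97
-28.4 x − 203.0 y = 5329.97
Solving the 2×2 system: x ≈ -75.5, y ≈ -15.7 km.

-75.5 km east, -15.7 km north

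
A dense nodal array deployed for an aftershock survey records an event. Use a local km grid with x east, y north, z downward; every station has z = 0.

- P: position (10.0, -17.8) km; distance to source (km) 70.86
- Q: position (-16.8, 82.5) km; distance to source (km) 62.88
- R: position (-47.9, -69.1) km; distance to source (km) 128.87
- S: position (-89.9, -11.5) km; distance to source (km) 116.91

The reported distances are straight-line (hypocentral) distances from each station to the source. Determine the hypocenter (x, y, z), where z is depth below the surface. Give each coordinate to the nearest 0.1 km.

Each station gives a sphere (x−x_i)² + (y−y_i)² + z² = d_i² (stations at z=0).
Subtracting the P sphere from Q and R: z² cancels, leaving linear equations in x and y:
-53.6 x + 200.6 y = 7738.90
-115.8 x − 102.6 y = -4933.96
Solving: x ≈ 6.813, y ≈ 40.399 km (keep extra digits for the depth step; rounded: 6.8, 40.4).
Then from the P sphere: z² = 70.86² − (x − 10.0)² − (y + 17.8)² with x = 6.813, y = 40.399, so z ≈ 40.297 ≈ 40.3 km.

(6.8, 40.4, 40.3)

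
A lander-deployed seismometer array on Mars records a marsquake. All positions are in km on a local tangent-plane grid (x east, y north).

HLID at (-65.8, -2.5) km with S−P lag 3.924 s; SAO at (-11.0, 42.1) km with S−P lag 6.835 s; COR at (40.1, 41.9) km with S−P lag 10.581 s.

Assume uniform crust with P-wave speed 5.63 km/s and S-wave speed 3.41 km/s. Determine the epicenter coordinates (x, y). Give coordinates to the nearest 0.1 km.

Distance from S−P lag: d = Δt · v_P v_S / (v_P − v_S) = Δt · (5.63·3.41)/(5.63−3.41) ≈ 8.6479·Δt.
So d_HLID = 33.93, d_SAO = 59.11, d_COR = 91.50 km.
Circle about each station: (x + 65.8)² + (y + 2.5)² = 33.93²; (x + 11.0)² + (y − 42.1)² = 59.11²; (x − 40.1)² + (y − 41.9)² = 91.50².
Subtracting pairs of circle equations eliminates x²+y² and gives linear equations (the radical axes):
109.6 x + 89.2 y = -4785.23
211.8 x + 88.8 y = -8193.28
Solving the 2×2 system: x ≈ -33.4, y ≈ -12.6 km.

(-33.4, -12.6)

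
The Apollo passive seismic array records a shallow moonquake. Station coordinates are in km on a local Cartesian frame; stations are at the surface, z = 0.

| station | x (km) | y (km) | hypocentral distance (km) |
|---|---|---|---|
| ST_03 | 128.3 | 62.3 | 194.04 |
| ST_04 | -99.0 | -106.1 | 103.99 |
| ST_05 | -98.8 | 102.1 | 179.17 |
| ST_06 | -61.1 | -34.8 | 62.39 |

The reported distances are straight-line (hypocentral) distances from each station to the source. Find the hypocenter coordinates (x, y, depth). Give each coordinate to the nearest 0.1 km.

Each station gives a sphere (x−x_i)² + (y−y_i)² + z² = d_i² (stations at z=0).
Subtracting the ST_03 sphere from ST_04 and ST_05: z² cancels, leaving linear equations in x and y:
-454.6 x − 336.8 y = 27553.63
-454.2 x + 79.6 y = 5393.30
Solving: x ≈ -21.197, y ≈ -53.198 km (keep extra digits for the depth step; rounded: -21.2, -53.2).
Then from the ST_03 sphere: z² = 194.04² − (x − 128.3)² − (y − 62.3)² with x = -21.197, y = -53.198, so z ≈ 44.299 ≈ 44.3 km.

(-21.2, -53.2, 44.3)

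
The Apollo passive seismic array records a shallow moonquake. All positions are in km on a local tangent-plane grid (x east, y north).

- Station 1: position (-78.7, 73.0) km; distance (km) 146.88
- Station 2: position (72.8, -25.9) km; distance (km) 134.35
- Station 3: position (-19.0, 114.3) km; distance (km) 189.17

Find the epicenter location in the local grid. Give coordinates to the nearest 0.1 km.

Circle about each station: (x + 78.7)² + (y − 73.0)² = 146.88²; (x − 72.8)² + (y + 25.9)² = 134.35²; (x + 19.0)² + (y − 114.3)² = 189.17².
Subtracting pairs of circle equations eliminates x²+y² and gives linear equations (the radical axes):
303.0 x − 197.8 y = -2028.23
119.4 x + 82.6 y = -12308.75
Solving the 2×2 system: x ≈ -53.5, y ≈ -71.7 km.

x ≈ -53.5 km, y ≈ -71.7 km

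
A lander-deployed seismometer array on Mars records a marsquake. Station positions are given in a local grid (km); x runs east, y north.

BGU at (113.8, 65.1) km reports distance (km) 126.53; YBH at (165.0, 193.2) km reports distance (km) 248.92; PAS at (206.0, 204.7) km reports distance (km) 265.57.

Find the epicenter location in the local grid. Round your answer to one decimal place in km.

152.4 km east, -55.4 km north

Circle about each station: (x − 113.8)² + (y − 65.1)² = 126.53²; (x − 165.0)² + (y − 193.2)² = 248.92²; (x − 206.0)² + (y − 204.7)² = 265.57².
Subtracting pairs of circle equations eliminates x²+y² and gives linear equations (the radical axes):
102.4 x + 256.2 y = 1411.46
184.4 x + 279.2 y = 12632.06
Solving the 2×2 system: x ≈ 152.4, y ≈ -55.4 km.
Check against BGU (with the unrounded x, y): √((x − 113.8)²+(y − 65.1)²) = 126.52 ≈ 126.53 km. ✓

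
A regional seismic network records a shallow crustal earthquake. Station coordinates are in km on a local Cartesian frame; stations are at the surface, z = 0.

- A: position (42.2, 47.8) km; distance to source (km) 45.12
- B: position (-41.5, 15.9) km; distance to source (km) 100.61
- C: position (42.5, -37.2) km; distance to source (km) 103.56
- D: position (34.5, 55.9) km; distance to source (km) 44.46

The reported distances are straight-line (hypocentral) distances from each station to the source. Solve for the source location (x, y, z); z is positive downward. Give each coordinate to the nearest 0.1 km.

Each station gives a sphere (x−x_i)² + (y−y_i)² + z² = d_i² (stations at z=0).
Subtracting the A sphere from B and C: z² cancels, leaving linear equations in x and y:
-167.4 x − 63.8 y = -10177.18
0.6 x − 170.0 y = -9564.45
Solving: x ≈ 39.300, y ≈ 56.400 km (keep extra digits for the depth step; rounded: 39.3, 56.4).
Then from the A sphere: z² = 45.12² − (x − 42.2)² − (y − 47.8)² with x = 39.300, y = 56.400, so z ≈ 44.198 ≈ 44.2 km.

x ≈ 39.3 km, y ≈ 56.4 km, depth ≈ 44.2 km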